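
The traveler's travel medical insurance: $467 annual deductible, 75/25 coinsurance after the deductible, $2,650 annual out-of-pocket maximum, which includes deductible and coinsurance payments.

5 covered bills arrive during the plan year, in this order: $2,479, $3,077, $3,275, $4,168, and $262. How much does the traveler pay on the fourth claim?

Claim 1 ($2,479): $467 finishes the deductible; $2,012 goes to coinsurance; coinsurance $2,012 × 25% = $503. Traveler owes $970 (running OOP $970).
Claim 2 ($3,077): deductible already satisfied, so traveler's share is 25% × $3,077 = $769.25. Cost to traveler: $769.25. OOP to date $1,739.25.
Claim 3 ($3,275): deductible already satisfied, so traveler's share is 25% × $3,275 = $818.75. Cost to traveler: $818.75. OOP to date $2,558.
Claim 4 ($4,168): deductible already satisfied, so traveler's share is 25% × $4,168 = $1,042. Adding that to $2,558 gives $3,600, past the $2,650 cap; traveler pays only $2,650 − $2,558 = $92.

$92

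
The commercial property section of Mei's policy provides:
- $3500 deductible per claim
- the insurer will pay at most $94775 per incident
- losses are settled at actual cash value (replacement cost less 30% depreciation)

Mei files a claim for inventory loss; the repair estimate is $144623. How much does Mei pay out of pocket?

$49848

At 30% depreciation, ACV = $144623 − $43386.90 = $101236.10.
Subtract the deductible: $101236.10 − $3500 = $97736.10.
The $94775 per-incident cap binds; insurer pays $94775.
The business bears the rest of the original loss: $144623 − $94775 = $49848.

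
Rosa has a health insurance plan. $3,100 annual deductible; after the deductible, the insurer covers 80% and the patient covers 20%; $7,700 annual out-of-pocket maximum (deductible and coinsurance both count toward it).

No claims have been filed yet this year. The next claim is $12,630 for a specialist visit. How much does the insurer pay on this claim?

$7,624

Deductible not yet touched, so the first $3,100 of the bill goes to the deductible.
After the $3,100 deductible portion, $12,630 − $3,100 = $9,530 is subject to coinsurance.
20% of $9,530 = $1,906 falls to the patient.
So the patient owes $3,100 + $1,906 = $5,006 before any cap.
Cumulative spending $0 + $5,006 = $5,006 stays under the $7,700 maximum.
The insurer covers the remainder: $12,630 − $5,006 = $7,624.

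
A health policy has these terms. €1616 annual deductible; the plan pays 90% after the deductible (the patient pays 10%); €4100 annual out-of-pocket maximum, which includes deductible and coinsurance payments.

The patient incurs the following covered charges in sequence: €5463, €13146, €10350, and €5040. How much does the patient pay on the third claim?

Claim 1 (€5463): €1616 finishes the deductible; €3847 goes to coinsurance; patient's 10% is €384.70. Cost to patient: €2000.70. OOP to date €2000.70.
Claim 2 (€13146): deductible met; 10% of €13146 = €1314.60. Patient pays €1314.60; OOP now €3315.30.
Claim 3 (€10350): deductible already satisfied, so patient's share is 10% × €10350 = €1035. Adding that to €3315.30 gives €4350.30, past the €4100 cap; patient pays only €4100 − €3315.30 = €784.70.

€784.70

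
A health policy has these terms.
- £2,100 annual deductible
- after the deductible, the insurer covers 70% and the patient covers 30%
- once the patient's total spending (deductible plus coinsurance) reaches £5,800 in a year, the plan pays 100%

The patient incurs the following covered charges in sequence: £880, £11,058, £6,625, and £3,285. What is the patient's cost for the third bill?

£748.60

Claim 1 (£880): all of it applies to the deductible. Patient owes £880 (running OOP £880).
Claim 2 (£11,058): deductible takes £1,220, £9,838 remains; 30% of £9,838 = £2,951.40. Patient owes £4,171.40 (running OOP £5,051.40).
Claim 3 (£6,625): deductible met; 30% of £6,625 = £1,987.50. That would push OOP to £7,038.90, over the £5,800 cap, so patient pays £5,800 − £5,051.40 = £748.60.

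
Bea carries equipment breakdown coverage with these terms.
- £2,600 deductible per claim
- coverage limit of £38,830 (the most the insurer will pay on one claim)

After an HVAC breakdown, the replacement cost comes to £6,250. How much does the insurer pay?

Subtract the deductible: £6,250 − £2,600 = £3,650.
£3,650 is within the £38,830 limit, so the insurer pays £3,650.

£3,650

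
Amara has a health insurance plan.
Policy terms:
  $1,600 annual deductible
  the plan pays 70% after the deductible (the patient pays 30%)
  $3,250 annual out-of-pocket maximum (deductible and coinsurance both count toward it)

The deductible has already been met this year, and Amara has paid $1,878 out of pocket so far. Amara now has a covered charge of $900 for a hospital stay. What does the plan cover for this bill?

With the deductible met, the entire $900 is subject to coinsurance.
30% of $900 = $270 falls to the patient.
Year-to-date out-of-pocket becomes $1,878 + $270 = $2,148, still under the $3,250 maximum, so no cap applies.
The plan picks up $900 − $270 = $630.

$630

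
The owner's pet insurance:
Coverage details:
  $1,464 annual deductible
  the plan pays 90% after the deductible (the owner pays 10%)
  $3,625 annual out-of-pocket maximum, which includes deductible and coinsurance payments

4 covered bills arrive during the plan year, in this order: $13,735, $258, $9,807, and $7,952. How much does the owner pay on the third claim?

$908.10

#1 ($13,735): $1,464 finishes the deductible; $12,271 goes to coinsurance; 10% of $12,271 = $1,227.10. Cost to owner: $2,691.10. OOP to date $2,691.10.
#2 ($258): deductible already satisfied, so owner's share is 10% × $258 = $25.80. Owner pays $25.80; OOP now $2,716.90.
#3 ($9,807): deductible already satisfied, so owner's share is 10% × $9,807 = $980.70. OOP would hit $3,697.60 > $3,625, so the cap limits the owner to $3,625 − $2,716.90 = $908.10.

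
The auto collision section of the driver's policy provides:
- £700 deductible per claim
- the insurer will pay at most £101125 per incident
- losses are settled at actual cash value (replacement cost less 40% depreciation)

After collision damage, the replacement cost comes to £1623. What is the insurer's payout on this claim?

At 40% depreciation, ACV = £1623 − £649.20 = £973.80.
After the deductible, £973.80 − £700 = £273.80 remains.
That's under the £101125 cap, so the insurer reimburses the full £273.80.

£273.80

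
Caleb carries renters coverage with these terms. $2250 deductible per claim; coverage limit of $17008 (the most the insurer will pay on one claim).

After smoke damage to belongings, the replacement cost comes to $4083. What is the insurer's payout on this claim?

$1833

Subtract the deductible: $4083 − $2250 = $1833.
$1833 is within the $17008 limit, so the insurer pays $1833.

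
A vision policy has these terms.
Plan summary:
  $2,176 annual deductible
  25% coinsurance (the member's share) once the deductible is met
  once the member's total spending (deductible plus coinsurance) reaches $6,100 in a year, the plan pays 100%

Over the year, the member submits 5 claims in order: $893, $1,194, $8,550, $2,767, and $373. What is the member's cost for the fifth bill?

Claim 1 — $893: fully absorbed by the deductible. Member pays $893; OOP now $893.
Claim 2 — $1,194: all of it applies to the deductible. Member pays $1,194; OOP now $2,087.
Claim 3 — $8,550: deductible takes $89, $8,461 remains; member's 25% is $2,115.25. Member owes $2,204.25 (running OOP $4,291.25).
Claim 4 — $2,767: deductible already satisfied, so member's share is 25% × $2,767 = $691.75. Member pays $691.75; OOP now $4,983.
Claim 5 — $373: deductible met; 25% of $373 = $93.25. Member owes $93.25 (running OOP $5,076.25).

$93.25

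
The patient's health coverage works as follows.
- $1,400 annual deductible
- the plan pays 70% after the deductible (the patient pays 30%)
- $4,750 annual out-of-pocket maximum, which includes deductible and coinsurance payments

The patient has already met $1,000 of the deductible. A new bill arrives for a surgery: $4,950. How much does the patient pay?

Remaining deductible: $1,400 − $1,000 = $400.
That leaves $4,950 − $400 = $4,550 for coinsurance.
Patient's 30% share of $4,550 is $1,365.
So the patient owes $400 + $1,365 = $1,765 before any cap.
Total out-of-pocket so far would be $1,000 + $1,765 = $2,765, below the $4,750 cap — no reduction.

$1,765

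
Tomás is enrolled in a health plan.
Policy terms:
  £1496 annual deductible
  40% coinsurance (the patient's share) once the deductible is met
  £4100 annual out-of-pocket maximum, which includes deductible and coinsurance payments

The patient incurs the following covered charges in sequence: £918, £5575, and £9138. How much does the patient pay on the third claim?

Bill 1, £918: all of it applies to the deductible. Patient pays £918; OOP now £918.
Bill 2, £5575: deductible takes £578, £4997 remains; patient's 40% is £1998.80. Patient pays £2576.80; OOP now £3494.80.
Bill 3, £9138: 40% coinsurance on £9138 = £3655.20. OOP would hit £7150 > £4100, so the cap limits the patient to £4100 − £3494.80 = £605.20.

£605.20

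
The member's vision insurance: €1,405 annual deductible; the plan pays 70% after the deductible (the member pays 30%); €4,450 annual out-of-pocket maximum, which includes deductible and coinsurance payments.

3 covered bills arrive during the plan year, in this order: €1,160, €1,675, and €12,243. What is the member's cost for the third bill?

Claim 1 (€1,160): entire amount goes to the deductible. Member pays €1,160; OOP now €1,160.
Claim 2 (€1,675): €245 finishes the deductible; €1,430 goes to coinsurance; 30% of €1,430 = €429. Member owes €674 (running OOP €1,834).
Claim 3 (€12,243): deductible already satisfied, so member's share is 30% × €12,243 = €3,672.90. OOP would hit €5,506.90 > €4,450, so the cap limits the member to €4,450 − €1,834 = €2,616.

€2,616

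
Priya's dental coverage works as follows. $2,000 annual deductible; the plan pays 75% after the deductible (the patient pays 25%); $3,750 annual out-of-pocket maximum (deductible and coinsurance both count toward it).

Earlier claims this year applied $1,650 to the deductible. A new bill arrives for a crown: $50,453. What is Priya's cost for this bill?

Deductible still to meet: $2,000 − $1,650 = $350.
After the $350 deductible portion, $50,453 − $350 = $50,103 is subject to coinsurance.
25% of $50,103 = $12,525.75 falls to the patient.
Patient responsibility before any cap: $350 + $12,525.75 = $12,875.75.
Year-to-date out-of-pocket would reach $1,650 + $12,875.75 = $14,525.75, above the $3,750 maximum, so the patient pays only $3,750 − $1,650 = $2,100.

$2,100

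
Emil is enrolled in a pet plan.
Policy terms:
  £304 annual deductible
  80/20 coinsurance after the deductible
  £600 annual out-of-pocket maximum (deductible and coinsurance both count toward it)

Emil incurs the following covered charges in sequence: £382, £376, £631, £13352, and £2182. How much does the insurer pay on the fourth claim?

£13273

Claim 1 (£382): £304 finishes the deductible; £78 goes to coinsurance; owner's 20% is £15.60. Owner owes £319.60 (running OOP £319.60). Plan pays £382 − £319.60 = £62.40.
Claim 2 (£376): 20% coinsurance on £376 = £75.20. Owner owes £75.20 (running OOP £394.80). Plan pays £376 − £75.20 = £300.80.
Claim 3 (£631): deductible met; 20% of £631 = £126.20. Owner owes £126.20 (running OOP £521). Insurer: £631 − £126.20 = £504.80.
Claim 4 (£13352): deductible already satisfied, so owner's share is 20% × £13352 = £2670.40. OOP would hit £3191.40 > £600, so the cap limits the owner to £600 − £521 = £79. Insurer: £13352 − £79 = £13273.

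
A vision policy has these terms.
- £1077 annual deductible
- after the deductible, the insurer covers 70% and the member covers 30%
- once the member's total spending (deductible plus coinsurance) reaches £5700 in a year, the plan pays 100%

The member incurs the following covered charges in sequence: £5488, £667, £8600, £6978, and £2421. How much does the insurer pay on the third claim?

Claim 1 (£5488): £1077 to deductible, leaving £4411; member's 30% is £1323.30. Member owes £2400.30 (running OOP £2400.30). Insurer: £5488 − £2400.30 = £3087.70.
Claim 2 (£667): deductible already satisfied, so member's share is 30% × £667 = £200.10. Cost to member: £200.10. OOP to date £2600.40. Plan pays £667 − £200.10 = £466.90.
Claim 3 (£8600): 30% coinsurance on £8600 = £2580. Member pays £2580; OOP now £5180.40. Insurer: £8600 − £2580 = £6020.

£6020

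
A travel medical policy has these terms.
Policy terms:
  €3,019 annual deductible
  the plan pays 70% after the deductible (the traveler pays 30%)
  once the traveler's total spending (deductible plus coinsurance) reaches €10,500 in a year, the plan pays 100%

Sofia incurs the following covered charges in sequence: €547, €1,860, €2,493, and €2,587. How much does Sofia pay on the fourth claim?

€776.10

Bill 1, €547: all of it applies to the deductible. Traveler owes €547 (running OOP €547).
Bill 2, €1,860: fully absorbed by the deductible. Traveler pays €1,860; OOP now €2,407.
Bill 3, €2,493: €612 to deductible, leaving €1,881; 30% of €1,881 = €564.30. Traveler owes €1,176.30 (running OOP €3,583.30).
Bill 4, €2,587: 30% coinsurance on €2,587 = €776.10. Cost to traveler: €776.10. OOP to date €4,359.40.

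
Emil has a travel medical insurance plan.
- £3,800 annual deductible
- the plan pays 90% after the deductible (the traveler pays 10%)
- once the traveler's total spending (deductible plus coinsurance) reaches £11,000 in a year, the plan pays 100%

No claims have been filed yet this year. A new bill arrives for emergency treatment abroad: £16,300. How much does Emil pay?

£5,050

The full £3,800 deductible is still open; £3,800 of this bill applies to it.
That leaves £16,300 − £3,800 = £12,500 for coinsurance.
Coinsurance: £12,500 × 10% = £1,250.
That puts the traveler's cost at £3,800 + £1,250 = £5,050 before any cap.
Year-to-date out-of-pocket becomes £0 + £5,050 = £5,050, still under the £11,000 maximum, so no cap applies.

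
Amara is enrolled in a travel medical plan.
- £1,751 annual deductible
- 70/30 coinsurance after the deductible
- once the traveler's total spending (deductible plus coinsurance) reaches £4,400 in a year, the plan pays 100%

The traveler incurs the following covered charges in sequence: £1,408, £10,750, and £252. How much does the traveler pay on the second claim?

£2,992

Claim 1 — £1,408: fully absorbed by the deductible. Cost to traveler: £1,408. OOP to date £1,408.
Claim 2 — £10,750: £343 to deductible, leaving £10,407; coinsurance £10,407 × 30% = £3,122.10. Deductible plus coinsurance: £343 + £3,122.10 = £3,465.10. That would push OOP to £4,873.10, over the £4,400 cap, so traveler pays £4,400 − £1,408 = £2,992.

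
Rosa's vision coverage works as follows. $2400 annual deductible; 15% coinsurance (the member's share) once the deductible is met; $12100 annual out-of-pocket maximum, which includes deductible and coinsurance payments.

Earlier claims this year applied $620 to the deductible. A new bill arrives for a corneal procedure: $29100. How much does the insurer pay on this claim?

$23222

Deductible still to meet: $2400 − $620 = $1780.
The remaining $27320 (= $29100 − $1780) moves to coinsurance.
Member's 15% share of $27320 is $4098.
So the member owes $1780 + $4098 = $5878 before any cap.
Cumulative spending $620 + $5878 = $6498 stays under the $12100 maximum.
The plan picks up $29100 − $5878 = $23222.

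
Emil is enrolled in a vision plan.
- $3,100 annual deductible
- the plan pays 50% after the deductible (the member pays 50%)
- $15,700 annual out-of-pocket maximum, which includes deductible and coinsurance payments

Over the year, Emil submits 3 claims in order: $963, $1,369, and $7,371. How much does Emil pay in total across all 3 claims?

#1 ($963): fully absorbed by the deductible. Member owes $963 (running OOP $963).
#2 ($1,369): all of it applies to the deductible. Member owes $1,369 (running OOP $2,332).
#3 ($7,371): $768 finishes the deductible; $6,603 goes to coinsurance; 50% of $6,603 = $3,301.50. Cost to member: $4,069.50. OOP to date $6,401.50.
Summing the member's payments: $963 + $1,369 + $4,069.50 = $6,401.50.

$6,401.50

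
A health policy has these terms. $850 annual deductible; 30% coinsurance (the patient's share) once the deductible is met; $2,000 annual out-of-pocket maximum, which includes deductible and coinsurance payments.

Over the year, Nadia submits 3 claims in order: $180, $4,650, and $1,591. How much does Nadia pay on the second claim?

$1,820

Bill 1, $180: all of it applies to the deductible. Cost to patient: $180. OOP to date $180.
Bill 2, $4,650: $670 finishes the deductible; $3,980 goes to coinsurance; coinsurance $3,980 × 30% = $1,194. Claim cost before the cap: $670 + $1,194 = $1,864. OOP would hit $2,044 > $2,000, so the cap limits the patient to $2,000 − $180 = $1,820.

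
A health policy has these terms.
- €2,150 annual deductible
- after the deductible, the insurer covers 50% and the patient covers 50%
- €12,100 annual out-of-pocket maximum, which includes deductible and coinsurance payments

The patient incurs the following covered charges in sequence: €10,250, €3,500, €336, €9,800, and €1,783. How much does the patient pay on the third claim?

€168

Claim 1 — €10,250: €2,150 to deductible, leaving €8,100; 50% of €8,100 = €4,050. Patient pays €6,200; OOP now €6,200.
Claim 2 — €3,500: 50% coinsurance on €3,500 = €1,750. Patient owes €1,750 (running OOP €7,950).
Claim 3 — €336: deductible already satisfied, so patient's share is 50% × €336 = €168. Cost to patient: €168. OOP to date €8,118.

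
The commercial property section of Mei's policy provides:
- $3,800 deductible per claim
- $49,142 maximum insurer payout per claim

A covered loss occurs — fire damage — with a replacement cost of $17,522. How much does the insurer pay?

$13,722

Less the $3,800 deductible: $17,522 − $3,800 = $13,722.
$13,722 ≤ $49,142, so the limit doesn't bind; insurer pays $13,722.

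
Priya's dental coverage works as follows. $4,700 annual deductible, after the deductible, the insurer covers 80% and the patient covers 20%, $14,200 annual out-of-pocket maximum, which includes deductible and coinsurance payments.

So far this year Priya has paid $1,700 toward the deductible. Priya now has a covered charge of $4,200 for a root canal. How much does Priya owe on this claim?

$3,240

Deductible still to meet: $4,700 − $1,700 = $3,000.
The remaining $1,200 (= $4,200 − $3,000) moves to coinsurance.
Patient's 20% share of $1,200 is $240.
So the patient owes $3,000 + $240 = $3,240 before any cap.
Cumulative spending $1,700 + $3,240 = $4,940 stays under the $14,200 maximum.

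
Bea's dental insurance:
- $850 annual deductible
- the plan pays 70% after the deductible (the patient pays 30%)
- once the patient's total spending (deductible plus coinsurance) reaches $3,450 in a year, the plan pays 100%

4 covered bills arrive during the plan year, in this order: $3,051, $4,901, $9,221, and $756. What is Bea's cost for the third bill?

Bill 1, $3,051: $850 to deductible, leaving $2,201; coinsurance $2,201 × 30% = $660.30. Patient owes $1,510.30 (running OOP $1,510.30).
Bill 2, $4,901: deductible already satisfied, so patient's share is 30% × $4,901 = $1,470.30. Patient owes $1,470.30 (running OOP $2,980.60).
Bill 3, $9,221: deductible already satisfied, so patient's share is 30% × $9,221 = $2,766.30. Adding that to $2,980.60 gives $5,746.90, past the $3,450 cap; patient pays only $3,450 − $2,980.60 = $469.40.

$469.40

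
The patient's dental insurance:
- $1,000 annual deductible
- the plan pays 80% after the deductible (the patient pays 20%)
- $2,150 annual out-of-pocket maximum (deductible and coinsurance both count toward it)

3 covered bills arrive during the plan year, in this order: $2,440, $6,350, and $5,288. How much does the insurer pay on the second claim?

$5,488

Claim 1 ($2,440): deductible takes $1,000, $1,440 remains; 20% of $1,440 = $288. Patient pays $1,288; OOP now $1,288. Plan pays $2,440 − $1,288 = $1,152.
Claim 2 ($6,350): 20% coinsurance on $6,350 = $1,270. That would push OOP to $2,558, over the $2,150 cap, so patient pays $2,150 − $1,288 = $862. Insurer: $6,350 − $862 = $5,488.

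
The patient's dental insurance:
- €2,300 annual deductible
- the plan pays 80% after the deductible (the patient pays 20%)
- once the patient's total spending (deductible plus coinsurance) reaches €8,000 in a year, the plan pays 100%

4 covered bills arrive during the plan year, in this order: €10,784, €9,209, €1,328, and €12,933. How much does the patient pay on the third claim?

€265.60

Claim 1 — €10,784: €2,300 to deductible, leaving €8,484; 20% of €8,484 = €1,696.80. Cost to patient: €3,996.80. OOP to date €3,996.80.
Claim 2 — €9,209: deductible met; 20% of €9,209 = €1,841.80. Patient owes €1,841.80 (running OOP €5,838.60).
Claim 3 — €1,328: deductible met; 20% of €1,328 = €265.60. Patient owes €265.60 (running OOP €6,104.20).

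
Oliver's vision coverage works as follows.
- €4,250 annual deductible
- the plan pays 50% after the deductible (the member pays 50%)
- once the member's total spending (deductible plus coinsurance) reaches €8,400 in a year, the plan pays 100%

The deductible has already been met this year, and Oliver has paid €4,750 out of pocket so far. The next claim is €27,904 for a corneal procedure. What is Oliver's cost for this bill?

With the deductible met, the entire €27,904 is subject to coinsurance.
Member's 50% share of €27,904 is €13,952.
That would bring total out-of-pocket to €18,702, past the €8,400 cap. The member is capped at €8,400 − €4,750 = €3,650 on this claim.

€3,650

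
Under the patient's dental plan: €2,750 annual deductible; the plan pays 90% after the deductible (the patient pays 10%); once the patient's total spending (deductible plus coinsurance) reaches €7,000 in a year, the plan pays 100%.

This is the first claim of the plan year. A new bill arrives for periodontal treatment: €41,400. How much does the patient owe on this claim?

Nothing has been paid toward the €2,750 deductible, so the first €2,750 of this charge is applied there.
The remaining €38,650 (= €41,400 − €2,750) moves to coinsurance.
10% of €38,650 = €3,865 falls to the patient.
Patient responsibility before any cap: €2,750 + €3,865 = €6,615.
Year-to-date out-of-pocket becomes €0 + €6,615 = €6,615, still under the €7,000 maximum, so no cap applies.

€6,615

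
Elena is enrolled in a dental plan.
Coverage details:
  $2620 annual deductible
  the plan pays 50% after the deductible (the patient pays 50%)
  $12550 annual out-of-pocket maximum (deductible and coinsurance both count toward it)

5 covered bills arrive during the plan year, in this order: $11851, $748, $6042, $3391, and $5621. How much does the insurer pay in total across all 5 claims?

$15103

Claim 1 ($11851): $2620 to deductible, leaving $9231; 50% of $9231 = $4615.50. Patient pays $7235.50; OOP now $7235.50. Insurer: $11851 − $7235.50 = $4615.50.
Claim 2 ($748): 50% coinsurance on $748 = $374. Cost to patient: $374. OOP to date $7609.50. Insurer: $748 − $374 = $374.
Claim 3 ($6042): 50% coinsurance on $6042 = $3021. Patient owes $3021 (running OOP $10630.50). Insurer: $6042 − $3021 = $3021.
Claim 4 ($3391): deductible already satisfied, so patient's share is 50% × $3391 = $1695.50. Patient owes $1695.50 (running OOP $12326). Plan pays $3391 − $1695.50 = $1695.50.
Claim 5 ($5621): deductible met; 50% of $5621 = $2810.50. Adding that to $12326 gives $15136.50, past the $12550 cap; patient pays only $12550 − $12326 = $224. Insurer: $5621 − $224 = $5397.
Insurer total: $4615.50 + $374 + $3021 + $1695.50 + $5397 = $15103.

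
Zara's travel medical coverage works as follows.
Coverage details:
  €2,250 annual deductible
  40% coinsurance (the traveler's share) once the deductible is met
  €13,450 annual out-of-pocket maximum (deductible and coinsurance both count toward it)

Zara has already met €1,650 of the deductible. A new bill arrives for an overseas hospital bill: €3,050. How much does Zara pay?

€1,650 of the €2,250 deductible is already met, leaving €600.
The remaining €2,450 (= €3,050 − €600) moves to coinsurance.
40% of €2,450 = €980 falls to the traveler.
So the traveler owes €600 + €980 = €1,580 before any cap.
Year-to-date out-of-pocket becomes €1,650 + €1,580 = €3,230, still under the €13,450 maximum, so no cap applies.

€1,580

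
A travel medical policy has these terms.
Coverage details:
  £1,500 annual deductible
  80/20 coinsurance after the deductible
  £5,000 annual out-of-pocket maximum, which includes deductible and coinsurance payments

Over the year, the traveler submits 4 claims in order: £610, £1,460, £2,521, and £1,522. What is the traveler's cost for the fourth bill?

#1 (£610): fully absorbed by the deductible. Cost to traveler: £610. OOP to date £610.
#2 (£1,460): deductible takes £890, £570 remains; traveler's 20% is £114. Traveler pays £1,004; OOP now £1,614.
#3 (£2,521): 20% coinsurance on £2,521 = £504.20. Traveler pays £504.20; OOP now £2,118.20.
#4 (£1,522): 20% coinsurance on £1,522 = £304.40. Cost to traveler: £304.40. OOP to date £2,422.60.

£304.40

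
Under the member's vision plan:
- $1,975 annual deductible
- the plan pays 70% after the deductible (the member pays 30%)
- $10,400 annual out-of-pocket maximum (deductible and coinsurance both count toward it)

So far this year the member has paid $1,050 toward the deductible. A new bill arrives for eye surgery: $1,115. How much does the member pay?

$982

$1,050 of the $1,975 deductible is already met, leaving $925.
After the $925 deductible portion, $1,115 − $925 = $190 is subject to coinsurance.
Coinsurance: $190 × 30% = $57.
Member responsibility before any cap: $925 + $57 = $982.
Year-to-date out-of-pocket becomes $1,050 + $982 = $2,032, still under the $10,400 maximum, so no cap applies.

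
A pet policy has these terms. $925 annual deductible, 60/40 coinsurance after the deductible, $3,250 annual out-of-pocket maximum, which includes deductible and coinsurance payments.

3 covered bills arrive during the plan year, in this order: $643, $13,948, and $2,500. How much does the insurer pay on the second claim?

#1 ($643): fully absorbed by the deductible. Owner owes $643 (running OOP $643). Plan pays $643 − $643 = $0.
#2 ($13,948): $282 to deductible, leaving $13,666; 40% of $13,666 = $5,466.40. Claim cost before the cap: $282 + $5,466.40 = $5,748.40. That would push OOP to $6,391.40, over the $3,250 cap, so owner pays $3,250 − $643 = $2,607. Insurer: $13,948 − $2,607 = $11,341.

$11,341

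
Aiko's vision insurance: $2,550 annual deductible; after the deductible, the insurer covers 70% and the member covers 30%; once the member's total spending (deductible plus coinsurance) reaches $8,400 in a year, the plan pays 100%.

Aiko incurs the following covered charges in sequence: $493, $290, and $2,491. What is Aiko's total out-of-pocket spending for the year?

$2,767.20

Claim 1 ($493): fully absorbed by the deductible. Member pays $493; OOP now $493.
Claim 2 ($290): entire amount goes to the deductible. Member pays $290; OOP now $783.
Claim 3 ($2,491): deductible takes $1,767, $724 remains; 30% of $724 = $217.20. Member pays $1,984.20; OOP now $2,767.20.
Total paid by the member: $493 + $290 + $1,984.20 = $2,767.20.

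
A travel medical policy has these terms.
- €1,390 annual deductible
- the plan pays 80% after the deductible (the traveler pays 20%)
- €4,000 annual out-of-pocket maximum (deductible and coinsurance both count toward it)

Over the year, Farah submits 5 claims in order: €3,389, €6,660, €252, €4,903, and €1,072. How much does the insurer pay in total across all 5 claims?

€12,276

Claim 1 — €3,389: €1,390 to deductible, leaving €1,999; 20% of €1,999 = €399.80. Cost to traveler: €1,789.80. OOP to date €1,789.80. Insurer: €3,389 − €1,789.80 = €1,599.20.
Claim 2 — €6,660: deductible already satisfied, so traveler's share is 20% × €6,660 = €1,332. Cost to traveler: €1,332. OOP to date €3,121.80. Insurer: €6,660 − €1,332 = €5,328.
Claim 3 — €252: deductible already satisfied, so traveler's share is 20% × €252 = €50.40. Traveler owes €50.40 (running OOP €3,172.20). Insurer: €252 − €50.40 = €201.60.
Claim 4 — €4,903: deductible met; 20% of €4,903 = €980.60. That would push OOP to €4,152.80, over the €4,000 cap, so traveler pays €4,000 − €3,172.20 = €827.80. Plan pays €4,903 − €827.80 = €4,075.20.
Claim 5 — €1,072: 20% coinsurance on €1,072 = €214.40. That would push OOP to €4,214.40, over the €4,000 cap, so traveler pays €4,000 − €4,000 = €0. Insurer: €1,072 − €0 = €1,072.
Insurer total: €1,599.20 + €5,328 + €201.60 + €4,075.20 + €1,072 = €12,276.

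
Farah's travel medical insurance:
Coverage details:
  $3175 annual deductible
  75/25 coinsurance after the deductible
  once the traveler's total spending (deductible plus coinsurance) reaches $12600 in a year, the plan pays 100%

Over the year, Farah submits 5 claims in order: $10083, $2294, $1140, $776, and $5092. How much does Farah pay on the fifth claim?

$1273

Claim 1 — $10083: deductible takes $3175, $6908 remains; 25% of $6908 = $1727. Traveler owes $4902 (running OOP $4902).
Claim 2 — $2294: deductible already satisfied, so traveler's share is 25% × $2294 = $573.50. Traveler owes $573.50 (running OOP $5475.50).
Claim 3 — $1140: 25% coinsurance on $1140 = $285. Traveler pays $285; OOP now $5760.50.
Claim 4 — $776: deductible met; 25% of $776 = $194. Traveler pays $194; OOP now $5954.50.
Claim 5 — $5092: deductible already satisfied, so traveler's share is 25% × $5092 = $1273. Traveler owes $1273 (running OOP $7227.50).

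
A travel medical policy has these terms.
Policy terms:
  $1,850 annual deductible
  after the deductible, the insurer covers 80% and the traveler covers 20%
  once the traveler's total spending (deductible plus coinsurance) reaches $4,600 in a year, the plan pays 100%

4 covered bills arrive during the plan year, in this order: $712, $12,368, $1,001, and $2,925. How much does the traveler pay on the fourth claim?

#1 ($712): entire amount goes to the deductible. Traveler pays $712; OOP now $712.
#2 ($12,368): deductible takes $1,138, $11,230 remains; 20% of $11,230 = $2,246. Traveler owes $3,384 (running OOP $4,096).
#3 ($1,001): deductible met; 20% of $1,001 = $200.20. Cost to traveler: $200.20. OOP to date $4,296.20.
#4 ($2,925): 20% coinsurance on $2,925 = $585. OOP would hit $4,881.20 > $4,600, so the cap limits the traveler to $4,600 − $4,296.20 = $303.80.

$303.80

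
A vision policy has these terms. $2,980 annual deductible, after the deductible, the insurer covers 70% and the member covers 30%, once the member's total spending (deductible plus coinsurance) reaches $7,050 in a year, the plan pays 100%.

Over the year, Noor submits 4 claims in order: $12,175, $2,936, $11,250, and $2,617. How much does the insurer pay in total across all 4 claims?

$21,928

Claim 1 — $12,175: $2,980 finishes the deductible; $9,195 goes to coinsurance; member's 30% is $2,758.50. Member pays $5,738.50; OOP now $5,738.50. Plan pays $12,175 − $5,738.50 = $6,436.50.
Claim 2 — $2,936: 30% coinsurance on $2,936 = $880.80. Cost to member: $880.80. OOP to date $6,619.30. Insurer: $2,936 − $880.80 = $2,055.20.
Claim 3 — $11,250: deductible already satisfied, so member's share is 30% × $11,250 = $3,375. OOP would hit $9,994.30 > $7,050, so the cap limits the member to $7,050 − $6,619.30 = $430.70. Insurer: $11,250 − $430.70 = $10,819.30.
Claim 4 — $2,617: deductible already satisfied, so member's share is 30% × $2,617 = $785.10. That would push OOP to $7,835.10, over the $7,050 cap, so member pays $7,050 − $7,050 = $0. Insurer: $2,617 − $0 = $2,617.
Insurer total = bills − member's total = $28,978 − $7,050 = $21,928.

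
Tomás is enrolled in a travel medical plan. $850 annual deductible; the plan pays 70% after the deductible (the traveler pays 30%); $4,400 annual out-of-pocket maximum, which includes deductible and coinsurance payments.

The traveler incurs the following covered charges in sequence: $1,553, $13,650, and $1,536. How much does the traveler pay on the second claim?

$3,339.10

Claim 1 — $1,553: $850 to deductible, leaving $703; coinsurance $703 × 30% = $210.90. Cost to traveler: $1,060.90. OOP to date $1,060.90.
Claim 2 — $13,650: deductible met; 30% of $13,650 = $4,095. OOP would hit $5,155.90 > $4,400, so the cap limits the traveler to $4,400 − $1,060.90 = $3,339.10.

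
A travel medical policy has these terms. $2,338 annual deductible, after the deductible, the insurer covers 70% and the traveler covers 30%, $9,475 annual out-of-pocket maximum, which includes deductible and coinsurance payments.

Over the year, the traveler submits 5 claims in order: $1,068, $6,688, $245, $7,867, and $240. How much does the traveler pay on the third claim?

#1 ($1,068): fully absorbed by the deductible. Traveler owes $1,068 (running OOP $1,068).
#2 ($6,688): $1,270 to deductible, leaving $5,418; coinsurance $5,418 × 30% = $1,625.40. Traveler pays $2,895.40; OOP now $3,963.40.
#3 ($245): deductible met; 30% of $245 = $73.50. Traveler pays $73.50; OOP now $4,036.90.

$73.50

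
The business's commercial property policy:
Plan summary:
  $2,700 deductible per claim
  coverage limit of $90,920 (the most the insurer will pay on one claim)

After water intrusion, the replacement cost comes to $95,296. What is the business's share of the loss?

Subtract the deductible: $95,296 − $2,700 = $92,596.
The $90,920 per-incident cap binds; insurer pays $90,920.
Out of pocket: $95,296 − $90,920 = $4,376.

$4,376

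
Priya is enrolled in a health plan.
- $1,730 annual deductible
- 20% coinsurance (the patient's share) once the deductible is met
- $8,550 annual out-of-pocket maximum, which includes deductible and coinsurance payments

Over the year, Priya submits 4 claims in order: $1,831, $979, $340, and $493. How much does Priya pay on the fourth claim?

Claim 1 ($1,831): deductible takes $1,730, $101 remains; 20% of $101 = $20.20. Patient owes $1,750.20 (running OOP $1,750.20).
Claim 2 ($979): deductible met; 20% of $979 = $195.80. Cost to patient: $195.80. OOP to date $1,946.
Claim 3 ($340): deductible already satisfied, so patient's share is 20% × $340 = $68. Cost to patient: $68. OOP to date $2,014.
Claim 4 ($493): 20% coinsurance on $493 = $98.60. Patient owes $98.60 (running OOP $2,112.60).

$98.60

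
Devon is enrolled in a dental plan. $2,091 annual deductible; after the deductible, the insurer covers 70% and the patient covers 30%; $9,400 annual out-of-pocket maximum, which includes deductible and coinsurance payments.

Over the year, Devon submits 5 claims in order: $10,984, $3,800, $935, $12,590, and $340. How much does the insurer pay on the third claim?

Claim 1 ($10,984): $2,091 finishes the deductible; $8,893 goes to coinsurance; coinsurance $8,893 × 30% = $2,667.90. Patient pays $4,758.90; OOP now $4,758.90. Plan pays $10,984 − $4,758.90 = $6,225.10.
Claim 2 ($3,800): deductible met; 30% of $3,800 = $1,140. Patient pays $1,140; OOP now $5,898.90. Insurer: $3,800 − $1,140 = $2,660.
Claim 3 ($935): deductible met; 30% of $935 = $280.50. Cost to patient: $280.50. OOP to date $6,179.40. Insurer: $935 − $280.50 = $654.50.

$654.50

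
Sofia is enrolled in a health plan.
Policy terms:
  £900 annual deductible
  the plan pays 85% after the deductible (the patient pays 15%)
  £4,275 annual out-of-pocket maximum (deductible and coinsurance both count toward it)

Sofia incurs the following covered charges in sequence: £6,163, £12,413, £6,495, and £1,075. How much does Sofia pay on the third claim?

£723.60

Claim 1 — £6,163: £900 finishes the deductible; £5,263 goes to coinsurance; 15% of £5,263 = £789.45. Cost to patient: £1,689.45. OOP to date £1,689.45.
Claim 2 — £12,413: deductible met; 15% of £12,413 = £1,861.95. Patient pays £1,861.95; OOP now £3,551.40.
Claim 3 — £6,495: deductible met; 15% of £6,495 = £974.25. That would push OOP to £4,525.65, over the £4,275 cap, so patient pays £4,275 − £3,551.40 = £723.60.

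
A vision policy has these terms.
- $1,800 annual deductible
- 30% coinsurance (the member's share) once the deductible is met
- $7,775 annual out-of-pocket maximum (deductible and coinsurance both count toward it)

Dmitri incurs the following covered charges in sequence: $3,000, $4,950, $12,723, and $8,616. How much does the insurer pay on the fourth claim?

Claim 1 ($3,000): $1,800 to deductible, leaving $1,200; coinsurance $1,200 × 30% = $360. Cost to member: $2,160. OOP to date $2,160. Plan pays $3,000 − $2,160 = $840.
Claim 2 ($4,950): deductible already satisfied, so member's share is 30% × $4,950 = $1,485. Member owes $1,485 (running OOP $3,645). Plan pays $4,950 − $1,485 = $3,465.
Claim 3 ($12,723): deductible met; 30% of $12,723 = $3,816.90. Member owes $3,816.90 (running OOP $7,461.90). Insurer: $12,723 − $3,816.90 = $8,906.10.
Claim 4 ($8,616): deductible met; 30% of $8,616 = $2,584.80. That would push OOP to $10,046.70, over the $7,775 cap, so member pays $7,775 − $7,461.90 = $313.10. Insurer: $8,616 − $313.10 = $8,302.90.

$8,302.90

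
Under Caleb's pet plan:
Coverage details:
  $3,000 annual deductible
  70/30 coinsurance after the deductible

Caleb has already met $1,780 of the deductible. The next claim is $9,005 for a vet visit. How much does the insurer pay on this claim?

Remaining deductible: $3,000 − $1,780 = $1,220.
The remaining $7,785 (= $9,005 − $1,220) moves to coinsurance.
30% of $7,785 = $2,335.50 falls to the owner.
Owner responsibility: $1,220 + $2,335.50 = $3,555.50.
The plan picks up $9,005 − $3,555.50 = $5,449.50.

$5,449.50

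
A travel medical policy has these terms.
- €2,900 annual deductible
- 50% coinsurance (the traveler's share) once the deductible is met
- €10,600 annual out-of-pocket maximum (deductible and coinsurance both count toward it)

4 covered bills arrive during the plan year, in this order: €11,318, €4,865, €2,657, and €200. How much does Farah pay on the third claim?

Claim 1 (€11,318): €2,900 to deductible, leaving €8,418; traveler's 50% is €4,209. Traveler pays €7,109; OOP now €7,109.
Claim 2 (€4,865): 50% coinsurance on €4,865 = €2,432.50. Traveler pays €2,432.50; OOP now €9,541.50.
Claim 3 (€2,657): deductible met; 50% of €2,657 = €1,328.50. OOP would hit €10,870 > €10,600, so the cap limits the traveler to €10,600 − €9,541.50 = €1,058.50.

€1,058.50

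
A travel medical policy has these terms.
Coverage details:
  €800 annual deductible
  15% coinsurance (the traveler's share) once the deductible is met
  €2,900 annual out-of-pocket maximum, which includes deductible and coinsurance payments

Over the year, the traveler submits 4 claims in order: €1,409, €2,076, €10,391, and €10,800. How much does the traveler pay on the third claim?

#1 (€1,409): €800 to deductible, leaving €609; coinsurance €609 × 15% = €91.35. Traveler owes €891.35 (running OOP €891.35).
#2 (€2,076): 15% coinsurance on €2,076 = €311.40. Cost to traveler: €311.40. OOP to date €1,202.75.
#3 (€10,391): 15% coinsurance on €10,391 = €1,558.65. Cost to traveler: €1,558.65. OOP to date €2,761.40.

€1,558.65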